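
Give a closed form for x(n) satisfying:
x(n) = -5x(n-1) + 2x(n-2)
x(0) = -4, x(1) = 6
Characteristic equation: x² + 5x - 2 = 0.
Discriminant Δ = (-5)² + 4·(2) = 33.
Roots r₁,₂ = (-5 ± √33)/2, so r₁ = - \frac{5}{2} + \frac{\sqrt{33}}{2}, r₂ = - \frac{\sqrt{33}}{2} - \frac{5}{2}.
General solution: x(n) = A·r₁^n + B·r₂^n.
From the initial conditions, A + B = -4 and r₁A + r₂B = 6.
Since r₁ - r₂ = √33: A = (6 - (-4)r₂)/√33 = -2 - \frac{4 \sqrt{33}}{33}, and B = -4 - A = -2 + \frac{4 \sqrt{33}}{33}.
So x(n) = \left(-2 - \frac{4 \sqrt{33}}{33}\right)\left(- \frac{5}{2} + \frac{\sqrt{33}}{2}\right)^n + \left(-2 + \frac{4 \sqrt{33}}{33}\right)\left(- \frac{\sqrt{33}}{2} - \frac{5}{2}\right)^n.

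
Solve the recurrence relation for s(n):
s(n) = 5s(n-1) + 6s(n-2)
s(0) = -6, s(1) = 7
Characteristic equation: x² - 5x - 6 = 0, which factors as (x - (6))(x - (-1)) = 0.
Roots r₁ = 6, r₂ = -1 (distinct).
General solution: s(n) = A·(6)^n + B·(-1)^n.
From s(0) = -6: A + B = -6.
From s(1) = 7: 6A - B = 7.
Solving: A = \frac{1}{7}, B = - \frac{43}{7}.
So s(n) = - \frac{43 \left(-1\right)^{n}}{7} + \frac{6^{n}}{7}.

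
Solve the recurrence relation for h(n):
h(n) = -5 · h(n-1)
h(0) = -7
Pure geometric recurrence with ratio -5.
By induction h(n) = h(0) · (-5)^n = - 7 \left(-5\right)^{n}.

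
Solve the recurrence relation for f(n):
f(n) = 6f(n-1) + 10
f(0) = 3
First-order linear non-homogeneous.
Homogeneous solution: f_h(n) = A·(6)^n.
Try constant particular solution f_p = K: K = 6K + 10 ⇒ K = -2.
General: f(n) = A·(6)^n - 2.
Apply f(0) = 3: A - 2 = 3 ⇒ A = 5.
So f(n) = 5 \cdot 6^{n} - 2.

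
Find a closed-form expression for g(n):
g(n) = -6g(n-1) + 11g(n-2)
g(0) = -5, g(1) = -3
Characteristic equation: x² + 6x - 11 = 0.
Discriminant Δ = (-6)² + 4·(11) = 80.
Roots r₁,₂ = (-6 ± √80)/2, so r₁ = -3 + 2 \sqrt{5}, r₂ = - 2 \sqrt{5} - 3.
General solution: g(n) = A·r₁^n + B·r₂^n.
From the initial conditions, A + B = -5 and r₁A + r₂B = -3.
Since r₁ - r₂ = √80: A = (-3 - (-5)r₂)/√80 = - \frac{5}{2} - \frac{9 \sqrt{5}}{10}, and B = -5 - A = - \frac{5}{2} + \frac{9 \sqrt{5}}{10}.
So g(n) = \left(- \frac{5}{2} - \frac{9 \sqrt{5}}{10}\right)\left(-3 + 2 \sqrt{5}\right)^n + \left(- \frac{5}{2} + \frac{9 \sqrt{5}}{10}\right)\left(- 2 \sqrt{5} - 3\right)^n.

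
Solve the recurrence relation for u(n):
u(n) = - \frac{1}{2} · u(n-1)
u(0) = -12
Pure geometric recurrence with ratio - \frac{1}{2}.
By induction u(n) = u(0) · (- \frac{1}{2})^n = - 12 \left(- \frac{1}{2}\right)^{n}.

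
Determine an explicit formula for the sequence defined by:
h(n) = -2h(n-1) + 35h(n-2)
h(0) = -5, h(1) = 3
Characteristic equation: x² + 2x - 35 = 0, which factors as (x - (5))(x - (-7)) = 0.
Roots r₁ = 5, r₂ = -7 (distinct).
General solution: h(n) = A·(5)^n + B·(-7)^n.
From h(0) = -5: A + B = -5.
From h(1) = 3: 5A - 7B = 3.
Solving: A = - \frac{8}{3}, B = - \frac{7}{3}.
So h(n) = - \frac{7 \left(-7\right)^{n}}{3} - \frac{8 \cdot 5^{n}}{3}.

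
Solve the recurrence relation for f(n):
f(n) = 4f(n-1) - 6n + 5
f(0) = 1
First-order linear with linear forcing.
Homogeneous solution: f_h(n) = A·(4)^n.
Try particular f_p(n) = pn + q. Substituting:
  pn + q = 4(p(n-1) + q) - 6n + 5.
Matching the n-coefficient: p = 4p - 6 ⇒ p = 2.
Matching constants: q = -4p + 4q + 5 ⇒ q = 1.
General: f(n) = A·(4)^n + 2 n + 1.
Apply f(0) = 1: A + 1 = 1 ⇒ A = 0.
So f(n) = 2 n + 1.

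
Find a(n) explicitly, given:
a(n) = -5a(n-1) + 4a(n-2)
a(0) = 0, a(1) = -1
Characteristic equation: x² + 5x - 4 = 0.
Discriminant Δ = (-5)² + 4·(4) = 41.
Roots r₁,₂ = (-5 ± √41)/2, so r₁ = - \frac{5}{2} + \frac{\sqrt{41}}{2}, r₂ = - \frac{\sqrt{41}}{2} - \frac{5}{2}.
General solution: a(n) = A·r₁^n + B·r₂^n.
From the initial conditions, A + B = 0 and r₁A + r₂B = -1.
Since r₁ - r₂ = √41: A = (-1 - (0)r₂)/√41 = - \frac{\sqrt{41}}{41}, and B = 0 - A = \frac{\sqrt{41}}{41}.
So a(n) = \left(- \frac{\sqrt{41}}{41}\right)\left(- \frac{5}{2} + \frac{\sqrt{41}}{2}\right)^n + \left(\frac{\sqrt{41}}{41}\right)\left(- \frac{\sqrt{41}}{2} - \frac{5}{2}\right)^n.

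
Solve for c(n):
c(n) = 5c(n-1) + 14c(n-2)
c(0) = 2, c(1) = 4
Characteristic equation: x² - 5x - 14 = 0, which factors as (x - (7))(x - (-2)) = 0.
Roots r₁ = 7, r₂ = -2 (distinct).
General solution: c(n) = A·(7)^n + B·(-2)^n.
From c(0) = 2: A + B = 2.
From c(1) = 4: 7A - 2B = 4.
Solving: A = \frac{8}{9}, B = \frac{10}{9}.
So c(n) = \frac{10 \left(-2\right)^{n}}{9} + \frac{8 \cdot 7^{n}}{9}.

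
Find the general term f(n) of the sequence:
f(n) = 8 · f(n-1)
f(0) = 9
Pure geometric recurrence with ratio 8.
By induction f(n) = f(0) · (8)^n = 9 \cdot 8^{n}.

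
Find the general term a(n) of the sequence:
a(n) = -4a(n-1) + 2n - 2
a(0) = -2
First-order linear with linear forcing.
Homogeneous solution: a_h(n) = A·(-4)^n.
Try particular a_p(n) = pn + q. Substituting:
  pn + q = -4(p(n-1) + q) + 2n - 2.
Matching the n-coefficient: p = -4p + 2 ⇒ p = \frac{2}{5}.
Matching constants: q = 4p - 4q - 2 ⇒ q = - \frac{2}{25}.
General: a(n) = A·(-4)^n + \frac{2 n}{5} - \frac{2}{25}.
Apply a(0) = -2: A - \frac{2}{25} = -2 ⇒ A = - \frac{48}{25}.
So a(n) = - \frac{48 \left(-4\right)^{n}}{25} + \frac{2 n}{5} - \frac{2}{25}.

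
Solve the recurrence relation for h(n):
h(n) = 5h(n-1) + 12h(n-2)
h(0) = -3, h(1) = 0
Characteristic equation: x² - 5x - 12 = 0.
Discriminant Δ = (5)² + 4·(12) = 73.
Roots r₁,₂ = (5 ± √73)/2, so r₁ = \frac{5}{2} + \frac{\sqrt{73}}{2}, r₂ = \frac{5}{2} - \frac{\sqrt{73}}{2}.
General solution: h(n) = A·r₁^n + B·r₂^n.
From the initial conditions, A + B = -3 and r₁A + r₂B = 0.
Since r₁ - r₂ = √73: A = (0 - (-3)r₂)/√73 = - \frac{3}{2} + \frac{15 \sqrt{73}}{146}, and B = -3 - A = - \frac{3}{2} - \frac{15 \sqrt{73}}{146}.
So h(n) = \left(- \frac{3}{2} + \frac{15 \sqrt{73}}{146}\right)\left(\frac{5}{2} + \frac{\sqrt{73}}{2}\right)^n + \left(- \frac{3}{2} - \frac{15 \sqrt{73}}{146}\right)\left(\frac{5}{2} - \frac{\sqrt{73}}{2}\right)^n.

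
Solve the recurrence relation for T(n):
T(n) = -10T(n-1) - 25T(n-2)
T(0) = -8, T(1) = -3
Characteristic equation: x² + 10x + 25 = 0, which is (x - (-5))².
Repeated root r = -5.
General solution: T(n) = (A + Bn)·(-5)^n.
From T(0) = -8: A = -8.
From T(1) = -3: (A + B)·(-5) = -3 ⇒ B = \frac{43}{5}.
So T(n) = \left(\frac{43 n}{5} - 8\right) \cdot (-5)^n.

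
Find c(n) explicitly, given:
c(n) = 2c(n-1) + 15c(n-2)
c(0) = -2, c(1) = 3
Characteristic equation: x² - 2x - 15 = 0, which factors as (x - (-3))(x - (5)) = 0.
Roots r₁ = -3, r₂ = 5 (distinct).
General solution: c(n) = A·(-3)^n + B·(5)^n.
From c(0) = -2: A + B = -2.
From c(1) = 3: -3A + 5B = 3.
Solving: A = - \frac{13}{8}, B = - \frac{3}{8}.
So c(n) = - \frac{13 \left(-3\right)^{n}}{8} - \frac{3 \cdot 5^{n}}{8}.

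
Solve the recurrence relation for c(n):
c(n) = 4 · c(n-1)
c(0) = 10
Pure geometric recurrence with ratio 4.
By induction c(n) = c(0) · (4)^n = 10 \cdot 4^{n}.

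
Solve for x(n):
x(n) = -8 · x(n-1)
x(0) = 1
Pure geometric recurrence with ratio -8.
By induction x(n) = x(0) · (-8)^n = \left(-8\right)^{n}.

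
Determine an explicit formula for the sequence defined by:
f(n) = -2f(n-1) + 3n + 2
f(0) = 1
First-order linear with linear forcing.
Homogeneous solution: f_h(n) = A·(-2)^n.
Try particular f_p(n) = pn + q. Substituting:
  pn + q = -2(p(n-1) + q) + 3n + 2.
Matching the n-coefficient: p = -2p + 3 ⇒ p = 1.
Matching constants: q = 2p - 2q + 2 ⇒ q = \frac{4}{3}.
General: f(n) = A·(-2)^n + n + \frac{4}{3}.
Apply f(0) = 1: A + \frac{4}{3} = 1 ⇒ A = - \frac{1}{3}.
So f(n) = - \frac{\left(-2\right)^{n}}{3} + n + \frac{4}{3}.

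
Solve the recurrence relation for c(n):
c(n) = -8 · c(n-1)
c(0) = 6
Pure geometric recurrence with ratio -8.
By induction c(n) = c(0) · (-8)^n = 6 \left(-8\right)^{n}.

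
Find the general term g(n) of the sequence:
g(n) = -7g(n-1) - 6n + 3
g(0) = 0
First-order linear with linear forcing.
Homogeneous solution: g_h(n) = A·(-7)^n.
Try particular g_p(n) = pn + q. Substituting:
  pn + q = -7(p(n-1) + q) - 6n + 3.
Matching the n-coefficient: p = -7p - 6 ⇒ p = - \frac{3}{4}.
Matching constants: q = 7p - 7q + 3 ⇒ q = - \frac{9}{32}.
General: g(n) = A·(-7)^n - \frac{3 n}{4} - \frac{9}{32}.
Apply g(0) = 0: A - \frac{9}{32} = 0 ⇒ A = \frac{9}{32}.
So g(n) = \frac{9 \left(-7\right)^{n}}{32} - \frac{3 n}{4} - \frac{9}{32}.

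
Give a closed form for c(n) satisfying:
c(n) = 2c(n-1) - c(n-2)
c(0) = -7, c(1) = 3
Characteristic equation: x² - 2x + 1 = 0, which is (x - (1))².
Repeated root r = 1.
General solution: c(n) = (A + Bn)·(1)^n.
From c(0) = -7: A = -7.
From c(1) = 3: (A + B)·(1) = 3 ⇒ B = 10.
So c(n) = \left(10 n - 7\right) \cdot (1)^n.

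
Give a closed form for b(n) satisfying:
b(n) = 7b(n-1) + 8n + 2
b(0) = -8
First-order linear with linear forcing.
Homogeneous solution: b_h(n) = A·(7)^n.
Try particular b_p(n) = pn + q. Substituting:
  pn + q = 7(p(n-1) + q) + 8n + 2.
Matching the n-coefficient: p = 7p + 8 ⇒ p = - \frac{4}{3}.
Matching constants: q = -7p + 7q + 2 ⇒ q = - \frac{17}{9}.
General: b(n) = A·(7)^n - \frac{4 n}{3} - \frac{17}{9}.
Apply b(0) = -8: A - \frac{17}{9} = -8 ⇒ A = - \frac{55}{9}.
So b(n) = - \frac{55 \cdot 7^{n}}{9} - \frac{4 n}{3} - \frac{17}{9}.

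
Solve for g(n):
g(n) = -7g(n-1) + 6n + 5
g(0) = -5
First-order linear with linear forcing.
Homogeneous solution: g_h(n) = A·(-7)^n.
Try particular g_p(n) = pn + q. Substituting:
  pn + q = -7(p(n-1) + q) + 6n + 5.
Matching the n-coefficient: p = -7p + 6 ⇒ p = \frac{3}{4}.
Matching constants: q = 7p - 7q + 5 ⇒ q = \frac{41}{32}.
General: g(n) = A·(-7)^n + \frac{3 n}{4} + \frac{41}{32}.
Apply g(0) = -5: A + \frac{41}{32} = -5 ⇒ A = - \frac{201}{32}.
So g(n) = - \frac{201 \left(-7\right)^{n}}{32} + \frac{3 n}{4} + \frac{41}{32}.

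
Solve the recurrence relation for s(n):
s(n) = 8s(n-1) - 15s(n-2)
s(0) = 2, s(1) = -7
Characteristic equation: x² - 8x + 15 = 0, which factors as (x - (5))(x - (3)) = 0.
Roots r₁ = 5, r₂ = 3 (distinct).
General solution: s(n) = A·(5)^n + B·(3)^n.
From s(0) = 2: A + B = 2.
From s(1) = -7: 5A + 3B = -7.
Solving: A = - \frac{13}{2}, B = \frac{17}{2}.
So s(n) = \frac{17 \cdot 3^{n}}{2} - \frac{13 \cdot 5^{n}}{2}.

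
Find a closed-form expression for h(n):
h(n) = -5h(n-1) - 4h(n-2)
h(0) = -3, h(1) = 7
Characteristic equation: x² + 5x + 4 = 0, which factors as (x - (-1))(x - (-4)) = 0.
Roots r₁ = -1, r₂ = -4 (distinct).
General solution: h(n) = A·(-1)^n + B·(-4)^n.
From h(0) = -3: A + B = -3.
From h(1) = 7: -A - 4B = 7.
Solving: A = - \frac{5}{3}, B = - \frac{4}{3}.
So h(n) = - \frac{5 \left(-1\right)^{n}}{3} - \frac{4 \left(-4\right)^{n}}{3}.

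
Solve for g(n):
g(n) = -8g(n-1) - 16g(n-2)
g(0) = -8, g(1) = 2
Characteristic equation: x² + 8x + 16 = 0, which is (x - (-4))².
Repeated root r = -4.
General solution: g(n) = (A + Bn)·(-4)^n.
From g(0) = -8: A = -8.
From g(1) = 2: (A + B)·(-4) = 2 ⇒ B = \frac{15}{2}.
So g(n) = \left(\frac{15 n}{2} - 8\right) \cdot (-4)^n.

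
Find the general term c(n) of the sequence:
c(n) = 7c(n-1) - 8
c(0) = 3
First-order linear non-homogeneous.
Homogeneous solution: c_h(n) = A·(7)^n.
Try constant particular solution c_p = K: K = 7K - 8 ⇒ K = \frac{4}{3}.
General: c(n) = A·(7)^n + \frac{4}{3}.
Apply c(0) = 3: A + \frac{4}{3} = 3 ⇒ A = \frac{5}{3}.
So c(n) = \frac{5 \cdot 7^{n}}{3} + \frac{4}{3}.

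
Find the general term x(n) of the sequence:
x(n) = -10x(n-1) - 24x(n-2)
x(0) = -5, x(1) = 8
Characteristic equation: x² + 10x + 24 = 0, which factors as (x - (-6))(x - (-4)) = 0.
Roots r₁ = -6, r₂ = -4 (distinct).
General solution: x(n) = A·(-6)^n + B·(-4)^n.
From x(0) = -5: A + B = -5.
From x(1) = 8: -6A - 4B = 8.
Solving: A = 6, B = -11.
So x(n) = - 11 \left(-4\right)^{n} + 6 \left(-6\right)^{n}.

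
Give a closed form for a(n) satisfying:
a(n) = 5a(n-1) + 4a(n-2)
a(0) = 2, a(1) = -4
Characteristic equation: x² - 5x - 4 = 0.
Discriminant Δ = (5)² + 4·(4) = 41.
Roots r₁,₂ = (5 ± √41)/2, so r₁ = \frac{5}{2} + \frac{\sqrt{41}}{2}, r₂ = \frac{5}{2} - \frac{\sqrt{41}}{2}.
General solution: a(n) = A·r₁^n + B·r₂^n.
From the initial conditions, A + B = 2 and r₁A + r₂B = -4.
Since r₁ - r₂ = √41: A = (-4 - (2)r₂)/√41 = 1 - \frac{9 \sqrt{41}}{41}, and B = 2 - A = 1 + \frac{9 \sqrt{41}}{41}.
So a(n) = \left(1 - \frac{9 \sqrt{41}}{41}\right)\left(\frac{5}{2} + \frac{\sqrt{41}}{2}\right)^n + \left(1 + \frac{9 \sqrt{41}}{41}\right)\left(\frac{5}{2} - \frac{\sqrt{41}}{2}\right)^n.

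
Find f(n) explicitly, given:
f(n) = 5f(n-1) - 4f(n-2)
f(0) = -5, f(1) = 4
Characteristic equation: x² - 5x + 4 = 0, which factors as (x - (4))(x - (1)) = 0.
Roots r₁ = 4, r₂ = 1 (distinct).
General solution: f(n) = A·(4)^n + B·(1)^n.
From f(0) = -5: A + B = -5.
From f(1) = 4: 4A + B = 4.
Solving: A = 3, B = -8.
So f(n) = 3 \cdot 4^{n} - 8.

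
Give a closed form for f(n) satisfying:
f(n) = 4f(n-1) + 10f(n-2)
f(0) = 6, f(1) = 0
Characteristic equation: x² - 4x - 10 = 0.
Discriminant Δ = (4)² + 4·(10) = 56.
Roots r₁,₂ = (4 ± √56)/2, so r₁ = 2 + \sqrt{14}, r₂ = 2 - \sqrt{14}.
General solution: f(n) = A·r₁^n + B·r₂^n.
From the initial conditions, A + B = 6 and r₁A + r₂B = 0.
Since r₁ - r₂ = √56: A = (0 - (6)r₂)/√56 = 3 - \frac{3 \sqrt{14}}{7}, and B = 6 - A = \frac{3 \sqrt{14}}{7} + 3.
So f(n) = \left(3 - \frac{3 \sqrt{14}}{7}\right)\left(2 + \sqrt{14}\right)^n + \left(\frac{3 \sqrt{14}}{7} + 3\right)\left(2 - \sqrt{14}\right)^n.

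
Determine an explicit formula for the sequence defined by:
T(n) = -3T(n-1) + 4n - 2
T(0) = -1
First-order linear with linear forcing.
Homogeneous solution: T_h(n) = A·(-3)^n.
Try particular T_p(n) = pn + q. Substituting:
  pn + q = -3(p(n-1) + q) + 4n - 2.
Matching the n-coefficient: p = -3p + 4 ⇒ p = 1.
Matching constants: q = 3p - 3q - 2 ⇒ q = \frac{1}{4}.
General: T(n) = A·(-3)^n + n + \frac{1}{4}.
Apply T(0) = -1: A + \frac{1}{4} = -1 ⇒ A = - \frac{5}{4}.
So T(n) = - \frac{5 \left(-3\right)^{n}}{4} + n + \frac{1}{4}.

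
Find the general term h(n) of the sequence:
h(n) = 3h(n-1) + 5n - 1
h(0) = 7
First-order linear with linear forcing.
Homogeneous solution: h_h(n) = A·(3)^n.
Try particular h_p(n) = pn + q. Substituting:
  pn + q = 3(p(n-1) + q) + 5n - 1.
Matching the n-coefficient: p = 3p + 5 ⇒ p = - \frac{5}{2}.
Matching constants: q = -3p + 3q - 1 ⇒ q = - \frac{13}{4}.
General: h(n) = A·(3)^n - \frac{5 n}{2} - \frac{13}{4}.
Apply h(0) = 7: A - \frac{13}{4} = 7 ⇒ A = \frac{41}{4}.
So h(n) = \frac{41 \cdot 3^{n}}{4} - \frac{5 n}{2} - \frac{13}{4}.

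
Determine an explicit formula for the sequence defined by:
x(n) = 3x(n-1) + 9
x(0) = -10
First-order linear non-homogeneous.
Homogeneous solution: x_h(n) = A·(3)^n.
Try constant particular solution x_p = K: K = 3K + 9 ⇒ K = - \frac{9}{2}.
General: x(n) = A·(3)^n - \frac{9}{2}.
Apply x(0) = -10: A - \frac{9}{2} = -10 ⇒ A = - \frac{11}{2}.
So x(n) = - \frac{11 \cdot 3^{n}}{2} - \frac{9}{2}.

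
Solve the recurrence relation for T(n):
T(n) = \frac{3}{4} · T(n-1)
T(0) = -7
Pure geometric recurrence with ratio \frac{3}{4}.
By induction T(n) = T(0) · (\frac{3}{4})^n = - 7 \left(\frac{3}{4}\right)^{n}.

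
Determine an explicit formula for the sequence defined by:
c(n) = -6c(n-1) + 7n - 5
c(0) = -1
First-order linear with linear forcing.
Homogeneous solution: c_h(n) = A·(-6)^n.
Try particular c_p(n) = pn + q. Substituting:
  pn + q = -6(p(n-1) + q) + 7n - 5.
Matching the n-coefficient: p = -6p + 7 ⇒ p = 1.
Matching constants: q = 6p - 6q - 5 ⇒ q = \frac{1}{7}.
General: c(n) = A·(-6)^n + n + \frac{1}{7}.
Apply c(0) = -1: A + \frac{1}{7} = -1 ⇒ A = - \frac{8}{7}.
So c(n) = - \frac{8 \left(-6\right)^{n}}{7} + n + \frac{1}{7}.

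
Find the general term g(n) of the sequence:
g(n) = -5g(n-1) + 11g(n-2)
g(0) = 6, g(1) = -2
Characteristic equation: x² + 5x - 11 = 0.
Discriminant Δ = (-5)² + 4·(11) = 69.
Roots r₁,₂ = (-5 ± √69)/2, so r₁ = - \frac{5}{2} + \frac{\sqrt{69}}{2}, r₂ = - \frac{\sqrt{69}}{2} - \frac{5}{2}.
General solution: g(n) = A·r₁^n + B·r₂^n.
From the initial conditions, A + B = 6 and r₁A + r₂B = -2.
Since r₁ - r₂ = √69: A = (-2 - (6)r₂)/√69 = \frac{13 \sqrt{69}}{69} + 3, and B = 6 - A = 3 - \frac{13 \sqrt{69}}{69}.
So g(n) = \left(\frac{13 \sqrt{69}}{69} + 3\right)\left(- \frac{5}{2} + \frac{\sqrt{69}}{2}\right)^n + \left(3 - \frac{13 \sqrt{69}}{69}\right)\left(- \frac{\sqrt{69}}{2} - \frac{5}{2}\right)^n.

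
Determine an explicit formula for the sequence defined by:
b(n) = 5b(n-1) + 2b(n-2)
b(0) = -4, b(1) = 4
Characteristic equation: x² - 5x - 2 = 0.
Discriminant Δ = (5)² + 4·(2) = 33.
Roots r₁,₂ = (5 ± √33)/2, so r₁ = \frac{5}{2} + \frac{\sqrt{33}}{2}, r₂ = \frac{5}{2} - \frac{\sqrt{33}}{2}.
General solution: b(n) = A·r₁^n + B·r₂^n.
From the initial conditions, A + B = -4 and r₁A + r₂B = 4.
Since r₁ - r₂ = √33: A = (4 - (-4)r₂)/√33 = -2 + \frac{14 \sqrt{33}}{33}, and B = -4 - A = - \frac{14 \sqrt{33}}{33} - 2.
So b(n) = \left(-2 + \frac{14 \sqrt{33}}{33}\right)\left(\frac{5}{2} + \frac{\sqrt{33}}{2}\right)^n + \left(- \frac{14 \sqrt{33}}{33} - 2\right)\left(\frac{5}{2} - \frac{\sqrt{33}}{2}\right)^n.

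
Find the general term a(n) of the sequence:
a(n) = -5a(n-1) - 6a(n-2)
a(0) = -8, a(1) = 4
Characteristic equation: x² + 5x + 6 = 0, which factors as (x - (-3))(x - (-2)) = 0.
Roots r₁ = -3, r₂ = -2 (distinct).
General solution: a(n) = A·(-3)^n + B·(-2)^n.
From a(0) = -8: A + B = -8.
From a(1) = 4: -3A - 2B = 4.
Solving: A = 12, B = -20.
So a(n) = - 20 \left(-2\right)^{n} + 12 \left(-3\right)^{n}.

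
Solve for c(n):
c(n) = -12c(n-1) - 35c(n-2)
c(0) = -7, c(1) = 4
Characteristic equation: x² + 12x + 35 = 0, which factors as (x - (-5))(x - (-7)) = 0.
Roots r₁ = -5, r₂ = -7 (distinct).
General solution: c(n) = A·(-5)^n + B·(-7)^n.
From c(0) = -7: A + B = -7.
From c(1) = 4: -5A - 7B = 4.
Solving: A = - \frac{45}{2}, B = \frac{31}{2}.
So c(n) = - \frac{45 \left(-5\right)^{n}}{2} + \frac{31 \left(-7\right)^{n}}{2}.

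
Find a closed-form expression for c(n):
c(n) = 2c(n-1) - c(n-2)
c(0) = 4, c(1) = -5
Characteristic equation: x² - 2x + 1 = 0, which is (x - (1))².
Repeated root r = 1.
General solution: c(n) = (A + Bn)·(1)^n.
From c(0) = 4: A = 4.
From c(1) = -5: (A + B)·(1) = -5 ⇒ B = -9.
So c(n) = \left(4 - 9 n\right) \cdot (1)^n.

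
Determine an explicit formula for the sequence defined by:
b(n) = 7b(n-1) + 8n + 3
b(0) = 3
First-order linear with linear forcing.
Homogeneous solution: b_h(n) = A·(7)^n.
Try particular b_p(n) = pn + q. Substituting:
  pn + q = 7(p(n-1) + q) + 8n + 3.
Matching the n-coefficient: p = 7p + 8 ⇒ p = - \frac{4}{3}.
Matching constants: q = -7p + 7q + 3 ⇒ q = - \frac{37}{18}.
General: b(n) = A·(7)^n - \frac{4 n}{3} - \frac{37}{18}.
Apply b(0) = 3: A - \frac{37}{18} = 3 ⇒ A = \frac{91}{18}.
So b(n) = \frac{91 \cdot 7^{n}}{18} - \frac{4 n}{3} - \frac{37}{18}.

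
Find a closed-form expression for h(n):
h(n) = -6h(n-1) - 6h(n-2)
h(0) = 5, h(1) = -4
Characteristic equation: x² + 6x + 6 = 0.
Discriminant Δ = (-6)² + 4·(-6) = 12.
Roots r₁,₂ = (-6 ± √12)/2, so r₁ = -3 + \sqrt{3}, r₂ = -3 - \sqrt{3}.
General solution: h(n) = A·r₁^n + B·r₂^n.
From the initial conditions, A + B = 5 and r₁A + r₂B = -4.
Since r₁ - r₂ = √12: A = (-4 - (5)r₂)/√12 = \frac{5}{2} + \frac{11 \sqrt{3}}{6}, and B = 5 - A = \frac{5}{2} - \frac{11 \sqrt{3}}{6}.
So h(n) = \left(\frac{5}{2} + \frac{11 \sqrt{3}}{6}\right)\left(-3 + \sqrt{3}\right)^n + \left(\frac{5}{2} - \frac{11 \sqrt{3}}{6}\right)\left(-3 - \sqrt{3}\right)^n.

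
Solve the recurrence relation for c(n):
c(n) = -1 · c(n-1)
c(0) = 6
Pure geometric recurrence with ratio -1.
By induction c(n) = c(0) · (-1)^n = 6 \left(-1\right)^{n}.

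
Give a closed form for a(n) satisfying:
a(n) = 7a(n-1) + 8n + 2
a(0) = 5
First-order linear with linear forcing.
Homogeneous solution: a_h(n) = A·(7)^n.
Try particular a_p(n) = pn + q. Substituting:
  pn + q = 7(p(n-1) + q) + 8n + 2.
Matching the n-coefficient: p = 7p + 8 ⇒ p = - \frac{4}{3}.
Matching constants: q = -7p + 7q + 2 ⇒ q = - \frac{17}{9}.
General: a(n) = A·(7)^n - \frac{4 n}{3} - \frac{17}{9}.
Apply a(0) = 5: A - \frac{17}{9} = 5 ⇒ A = \frac{62}{9}.
So a(n) = \frac{62 \cdot 7^{n}}{9} - \frac{4 n}{3} - \frac{17}{9}.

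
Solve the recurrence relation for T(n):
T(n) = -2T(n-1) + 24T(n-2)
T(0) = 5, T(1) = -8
Characteristic equation: x² + 2x - 24 = 0, which factors as (x - (-6))(x - (4)) = 0.
Roots r₁ = -6, r₂ = 4 (distinct).
General solution: T(n) = A·(-6)^n + B·(4)^n.
From T(0) = 5: A + B = 5.
From T(1) = -8: -6A + 4B = -8.
Solving: A = \frac{14}{5}, B = \frac{11}{5}.
So T(n) = \frac{14 \left(-6\right)^{n}}{5} + \frac{11 \cdot 4^{n}}{5}.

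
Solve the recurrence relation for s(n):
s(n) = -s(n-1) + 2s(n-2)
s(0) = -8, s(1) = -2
Characteristic equation: x² + x - 2 = 0, which factors as (x - (1))(x - (-2)) = 0.
Roots r₁ = 1, r₂ = -2 (distinct).
General solution: s(n) = A·(1)^n + B·(-2)^n.
From s(0) = -8: A + B = -8.
From s(1) = -2: A - 2B = -2.
Solving: A = -6, B = -2.
So s(n) = - 2 \left(-2\right)^{n} - 6.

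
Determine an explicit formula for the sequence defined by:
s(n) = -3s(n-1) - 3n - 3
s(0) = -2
First-order linear with linear forcing.
Homogeneous solution: s_h(n) = A·(-3)^n.
Try particular s_p(n) = pn + q. Substituting:
  pn + q = -3(p(n-1) + q) - 3n - 3.
Matching the n-coefficient: p = -3p - 3 ⇒ p = - \frac{3}{4}.
Matching constants: q = 3p - 3q - 3 ⇒ q = - \frac{21}{16}.
General: s(n) = A·(-3)^n - \frac{3 n}{4} - \frac{21}{16}.
Apply s(0) = -2: A - \frac{21}{16} = -2 ⇒ A = - \frac{11}{16}.
So s(n) = - \frac{11 \left(-3\right)^{n}}{16} - \frac{3 n}{4} - \frac{21}{16}.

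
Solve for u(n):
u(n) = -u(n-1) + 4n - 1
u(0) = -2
First-order linear with linear forcing.
Homogeneous solution: u_h(n) = A·(-1)^n.
Try particular u_p(n) = pn + q. Substituting:
  pn + q = -(p(n-1) + q) + 4n - 1.
Matching the n-coefficient: p = -p + 4 ⇒ p = 2.
Matching constants: q = p - q - 1 ⇒ q = \frac{1}{2}.
General: u(n) = A·(-1)^n + 2 n + \frac{1}{2}.
Apply u(0) = -2: A + \frac{1}{2} = -2 ⇒ A = - \frac{5}{2}.
So u(n) = - \frac{5 \left(-1\right)^{n}}{2} + 2 n + \frac{1}{2}.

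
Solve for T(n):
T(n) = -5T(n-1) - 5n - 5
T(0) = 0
First-order linear with linear forcing.
Homogeneous solution: T_h(n) = A·(-5)^n.
Try particular T_p(n) = pn + q. Substituting:
  pn + q = -5(p(n-1) + q) - 5n - 5.
Matching the n-coefficient: p = -5p - 5 ⇒ p = - \frac{5}{6}.
Matching constants: q = 5p - 5q - 5 ⇒ q = - \frac{55}{36}.
General: T(n) = A·(-5)^n - \frac{5 n}{6} - \frac{55}{36}.
Apply T(0) = 0: A - \frac{55}{36} = 0 ⇒ A = \frac{55}{36}.
So T(n) = \frac{55 \left(-5\right)^{n}}{36} - \frac{5 n}{6} - \frac{55}{36}.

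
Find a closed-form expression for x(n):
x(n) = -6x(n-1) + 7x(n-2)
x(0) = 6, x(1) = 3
Characteristic equation: x² + 6x - 7 = 0, which factors as (x - (1))(x - (-7)) = 0.
Roots r₁ = 1, r₂ = -7 (distinct).
General solution: x(n) = A·(1)^n + B·(-7)^n.
From x(0) = 6: A + B = 6.
From x(1) = 3: A - 7B = 3.
Solving: A = \frac{45}{8}, B = \frac{3}{8}.
So x(n) = \frac{3 \left(-7\right)^{n}}{8} + \frac{45}{8}.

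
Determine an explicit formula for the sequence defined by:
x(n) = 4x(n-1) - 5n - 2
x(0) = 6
First-order linear with linear forcing.
Homogeneous solution: x_h(n) = A·(4)^n.
Try particular x_p(n) = pn + q. Substituting:
  pn + q = 4(p(n-1) + q) - 5n - 2.
Matching the n-coefficient: p = 4p - 5 ⇒ p = \frac{5}{3}.
Matching constants: q = -4p + 4q - 2 ⇒ q = \frac{26}{9}.
General: x(n) = A·(4)^n + \frac{5 n}{3} + \frac{26}{9}.
Apply x(0) = 6: A + \frac{26}{9} = 6 ⇒ A = \frac{28}{9}.
So x(n) = \frac{28 \cdot 4^{n}}{9} + \frac{5 n}{3} + \frac{26}{9}.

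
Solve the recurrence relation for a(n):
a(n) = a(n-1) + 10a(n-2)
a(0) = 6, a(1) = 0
Characteristic equation: x² - x - 10 = 0.
Discriminant Δ = (1)² + 4·(10) = 41.
Roots r₁,₂ = (1 ± √41)/2, so r₁ = \frac{1}{2} + \frac{\sqrt{41}}{2}, r₂ = \frac{1}{2} - \frac{\sqrt{41}}{2}.
General solution: a(n) = A·r₁^n + B·r₂^n.
From the initial conditions, A + B = 6 and r₁A + r₂B = 0.
Since r₁ - r₂ = √41: A = (0 - (6)r₂)/√41 = 3 - \frac{3 \sqrt{41}}{41}, and B = 6 - A = \frac{3 \sqrt{41}}{41} + 3.
So a(n) = \left(3 - \frac{3 \sqrt{41}}{41}\right)\left(\frac{1}{2} + \frac{\sqrt{41}}{2}\right)^n + \left(\frac{3 \sqrt{41}}{41} + 3\right)\left(\frac{1}{2} - \frac{\sqrt{41}}{2}\right)^n.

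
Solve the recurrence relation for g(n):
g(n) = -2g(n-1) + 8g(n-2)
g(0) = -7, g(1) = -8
Characteristic equation: x² + 2x - 8 = 0, which factors as (x - (-4))(x - (2)) = 0.
Roots r₁ = -4, r₂ = 2 (distinct).
General solution: g(n) = A·(-4)^n + B·(2)^n.
From g(0) = -7: A + B = -7.
From g(1) = -8: -4A + 2B = -8.
Solving: A = -1, B = -6.
So g(n) = - \left(-4\right)^{n} - 6 \cdot 2^{n}.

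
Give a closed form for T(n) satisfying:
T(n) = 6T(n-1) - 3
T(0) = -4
First-order linear non-homogeneous.
Homogeneous solution: T_h(n) = A·(6)^n.
Try constant particular solution T_p = K: K = 6K - 3 ⇒ K = \frac{3}{5}.
General: T(n) = A·(6)^n + \frac{3}{5}.
Apply T(0) = -4: A + \frac{3}{5} = -4 ⇒ A = - \frac{23}{5}.
So T(n) = \frac{3}{5} - \frac{23 \cdot 6^{n}}{5}.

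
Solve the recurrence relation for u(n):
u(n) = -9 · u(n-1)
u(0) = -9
Pure geometric recurrence with ratio -9.
By induction u(n) = u(0) · (-9)^n = - 9 \left(-9\right)^{n}.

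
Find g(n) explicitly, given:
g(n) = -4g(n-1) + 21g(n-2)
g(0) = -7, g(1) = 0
Characteristic equation: x² + 4x - 21 = 0, which factors as (x - (-7))(x - (3)) = 0.
Roots r₁ = -7, r₂ = 3 (distinct).
General solution: g(n) = A·(-7)^n + B·(3)^n.
From g(0) = -7: A + B = -7.
From g(1) = 0: -7A + 3B = 0.
Solving: A = - \frac{21}{10}, B = - \frac{49}{10}.
So g(n) = - \frac{21 \left(-7\right)^{n}}{10} - \frac{49 \cdot 3^{n}}{10}.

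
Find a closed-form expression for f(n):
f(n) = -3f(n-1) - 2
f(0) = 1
First-order linear non-homogeneous.
Homogeneous solution: f_h(n) = A·(-3)^n.
Try constant particular solution f_p = K: K = -3K - 2 ⇒ K = - \frac{1}{2}.
General: f(n) = A·(-3)^n - \frac{1}{2}.
Apply f(0) = 1: A - \frac{1}{2} = 1 ⇒ A = \frac{3}{2}.
So f(n) = \frac{3 \left(-3\right)^{n}}{2} - \frac{1}{2}.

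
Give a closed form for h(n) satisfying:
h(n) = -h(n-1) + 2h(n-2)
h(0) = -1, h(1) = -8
Characteristic equation: x² + x - 2 = 0, which factors as (x - (-2))(x - (1)) = 0.
Roots r₁ = -2, r₂ = 1 (distinct).
General solution: h(n) = A·(-2)^n + B·(1)^n.
From h(0) = -1: A + B = -1.
From h(1) = -8: -2A + B = -8.
Solving: A = \frac{7}{3}, B = - \frac{10}{3}.
So h(n) = \frac{7 \left(-2\right)^{n}}{3} - \frac{10}{3}.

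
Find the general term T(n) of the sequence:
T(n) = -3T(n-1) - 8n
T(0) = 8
First-order linear with linear forcing.
Homogeneous solution: T_h(n) = A·(-3)^n.
Try particular T_p(n) = pn + q. Substituting:
  pn + q = -3(p(n-1) + q) - 8n.
Matching the n-coefficient: p = -3p - 8 ⇒ p = -2.
Matching constants: q = 3p - 3q ⇒ q = - \frac{3}{2}.
General: T(n) = A·(-3)^n - 2 n - \frac{3}{2}.
Apply T(0) = 8: A - \frac{3}{2} = 8 ⇒ A = \frac{19}{2}.
So T(n) = \frac{19 \left(-3\right)^{n}}{2} - 2 n - \frac{3}{2}.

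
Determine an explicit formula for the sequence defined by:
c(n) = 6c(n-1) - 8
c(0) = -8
First-order linear non-homogeneous.
Homogeneous solution: c_h(n) = A·(6)^n.
Try constant particular solution c_p = K: K = 6K - 8 ⇒ K = \frac{8}{5}.
General: c(n) = A·(6)^n + \frac{8}{5}.
Apply c(0) = -8: A + \frac{8}{5} = -8 ⇒ A = - \frac{48}{5}.
So c(n) = \frac{8}{5} - \frac{48 \cdot 6^{n}}{5}.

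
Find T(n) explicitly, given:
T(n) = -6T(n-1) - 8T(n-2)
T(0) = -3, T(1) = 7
Characteristic equation: x² + 6x + 8 = 0, which factors as (x - (-4))(x - (-2)) = 0.
Roots r₁ = -4, r₂ = -2 (distinct).
General solution: T(n) = A·(-4)^n + B·(-2)^n.
From T(0) = -3: A + B = -3.
From T(1) = 7: -4A - 2B = 7.
Solving: A = - \frac{1}{2}, B = - \frac{5}{2}.
So T(n) = - \frac{5 \left(-2\right)^{n}}{2} - \frac{\left(-4\right)^{n}}{2}.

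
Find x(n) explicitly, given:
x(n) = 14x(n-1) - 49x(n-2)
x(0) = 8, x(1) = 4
Characteristic equation: x² - 14x + 49 = 0, which is (x - (7))².
Repeated root r = 7.
General solution: x(n) = (A + Bn)·(7)^n.
From x(0) = 8: A = 8.
From x(1) = 4: (A + B)·(7) = 4 ⇒ B = - \frac{52}{7}.
So x(n) = \left(8 - \frac{52 n}{7}\right) \cdot (7)^n.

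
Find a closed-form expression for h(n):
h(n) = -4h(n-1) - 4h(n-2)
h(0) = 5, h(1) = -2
Characteristic equation: x² + 4x + 4 = 0, which is (x - (-2))².
Repeated root r = -2.
General solution: h(n) = (A + Bn)·(-2)^n.
From h(0) = 5: A = 5.
From h(1) = -2: (A + B)·(-2) = -2 ⇒ B = -4.
So h(n) = \left(5 - 4 n\right) \cdot (-2)^n.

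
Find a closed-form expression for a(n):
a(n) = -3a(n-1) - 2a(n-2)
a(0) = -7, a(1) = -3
Characteristic equation: x² + 3x + 2 = 0, which factors as (x - (-1))(x - (-2)) = 0.
Roots r₁ = -1, r₂ = -2 (distinct).
General solution: a(n) = A·(-1)^n + B·(-2)^n.
From a(0) = -7: A + B = -7.
From a(1) = -3: -A - 2B = -3.
Solving: A = -17, B = 10.
So a(n) = - 17 \left(-1\right)^{n} + 10 \left(-2\right)^{n}.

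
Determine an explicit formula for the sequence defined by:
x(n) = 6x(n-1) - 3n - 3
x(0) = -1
First-order linear with linear forcing.
Homogeneous solution: x_h(n) = A·(6)^n.
Try particular x_p(n) = pn + q. Substituting:
  pn + q = 6(p(n-1) + q) - 3n - 3.
Matching the n-coefficient: p = 6p - 3 ⇒ p = \frac{3}{5}.
Matching constants: q = -6p + 6q - 3 ⇒ q = \frac{33}{25}.
General: x(n) = A·(6)^n + \frac{3 n}{5} + \frac{33}{25}.
Apply x(0) = -1: A + \frac{33}{25} = -1 ⇒ A = - \frac{58}{25}.
So x(n) = - \frac{58 \cdot 6^{n}}{25} + \frac{3 n}{5} + \frac{33}{25}.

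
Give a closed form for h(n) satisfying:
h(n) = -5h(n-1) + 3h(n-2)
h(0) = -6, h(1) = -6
Characteristic equation: x² + 5x - 3 = 0.
Discriminant Δ = (-5)² + 4·(3) = 37.
Roots r₁,₂ = (-5 ± √37)/2, so r₁ = - \frac{5}{2} + \frac{\sqrt{37}}{2}, r₂ = - \frac{\sqrt{37}}{2} - \frac{5}{2}.
General solution: h(n) = A·r₁^n + B·r₂^n.
From the initial conditions, A + B = -6 and r₁A + r₂B = -6.
Since r₁ - r₂ = √37: A = (-6 - (-6)r₂)/√37 = - \frac{21 \sqrt{37}}{37} - 3, and B = -6 - A = -3 + \frac{21 \sqrt{37}}{37}.
So h(n) = \left(- \frac{21 \sqrt{37}}{37} - 3\right)\left(- \frac{5}{2} + \frac{\sqrt{37}}{2}\right)^n + \left(-3 + \frac{21 \sqrt{37}}{37}\right)\left(- \frac{\sqrt{37}}{2} - \frac{5}{2}\right)^n.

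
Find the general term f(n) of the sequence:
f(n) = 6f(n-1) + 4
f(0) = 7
First-order linear non-homogeneous.
Homogeneous solution: f_h(n) = A·(6)^n.
Try constant particular solution f_p = K: K = 6K + 4 ⇒ K = - \frac{4}{5}.
General: f(n) = A·(6)^n - \frac{4}{5}.
Apply f(0) = 7: A - \frac{4}{5} = 7 ⇒ A = \frac{39}{5}.
So f(n) = \frac{39 \cdot 6^{n}}{5} - \frac{4}{5}.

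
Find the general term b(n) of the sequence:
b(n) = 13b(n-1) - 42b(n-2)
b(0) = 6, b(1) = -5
Characteristic equation: x² - 13x + 42 = 0, which factors as (x - (6))(x - (7)) = 0.
Roots r₁ = 6, r₂ = 7 (distinct).
General solution: b(n) = A·(6)^n + B·(7)^n.
From b(0) = 6: A + B = 6.
From b(1) = -5: 6A + 7B = -5.
Solving: A = 47, B = -41.
So b(n) = 47 \cdot 6^{n} - 41 \cdot 7^{n}.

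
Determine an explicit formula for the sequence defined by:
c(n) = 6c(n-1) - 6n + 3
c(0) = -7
First-order linear with linear forcing.
Homogeneous solution: c_h(n) = A·(6)^n.
Try particular c_p(n) = pn + q. Substituting:
  pn + q = 6(p(n-1) + q) - 6n + 3.
Matching the n-coefficient: p = 6p - 6 ⇒ p = \frac{6}{5}.
Matching constants: q = -6p + 6q + 3 ⇒ q = \frac{21}{25}.
General: c(n) = A·(6)^n + \frac{6 n}{5} + \frac{21}{25}.
Apply c(0) = -7: A + \frac{21}{25} = -7 ⇒ A = - \frac{196}{25}.
So c(n) = - \frac{196 \cdot 6^{n}}{25} + \frac{6 n}{5} + \frac{21}{25}.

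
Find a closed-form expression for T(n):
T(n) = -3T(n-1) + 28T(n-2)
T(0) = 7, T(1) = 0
Characteristic equation: x² + 3x - 28 = 0, which factors as (x - (-7))(x - (4)) = 0.
Roots r₁ = -7, r₂ = 4 (distinct).
General solution: T(n) = A·(-7)^n + B·(4)^n.
From T(0) = 7: A + B = 7.
From T(1) = 0: -7A + 4B = 0.
Solving: A = \frac{28}{11}, B = \frac{49}{11}.
So T(n) = \frac{28 \left(-7\right)^{n}}{11} + \frac{49 \cdot 4^{n}}{11}.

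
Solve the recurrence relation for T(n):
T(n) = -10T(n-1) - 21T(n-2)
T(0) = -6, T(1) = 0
Characteristic equation: x² + 10x + 21 = 0, which factors as (x - (-7))(x - (-3)) = 0.
Roots r₁ = -7, r₂ = -3 (distinct).
General solution: T(n) = A·(-7)^n + B·(-3)^n.
From T(0) = -6: A + B = -6.
From T(1) = 0: -7A - 3B = 0.
Solving: A = \frac{9}{2}, B = - \frac{21}{2}.
So T(n) = - \frac{21 \left(-3\right)^{n}}{2} + \frac{9 \left(-7\right)^{n}}{2}.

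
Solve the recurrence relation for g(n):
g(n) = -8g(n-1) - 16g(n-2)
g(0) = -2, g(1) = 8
Characteristic equation: x² + 8x + 16 = 0, which is (x - (-4))².
Repeated root r = -4.
General solution: g(n) = (A + Bn)·(-4)^n.
From g(0) = -2: A = -2.
From g(1) = 8: (A + B)·(-4) = 8 ⇒ B = 0.
So g(n) = \left(-2\right) \cdot (-4)^n.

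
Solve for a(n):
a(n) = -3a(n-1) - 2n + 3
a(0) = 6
First-order linear with linear forcing.
Homogeneous solution: a_h(n) = A·(-3)^n.
Try particular a_p(n) = pn + q. Substituting:
  pn + q = -3(p(n-1) + q) - 2n + 3.
Matching the n-coefficient: p = -3p - 2 ⇒ p = - \frac{1}{2}.
Matching constants: q = 3p - 3q + 3 ⇒ q = \frac{3}{8}.
General: a(n) = A·(-3)^n - \frac{n}{2} + \frac{3}{8}.
Apply a(0) = 6: A + \frac{3}{8} = 6 ⇒ A = \frac{45}{8}.
So a(n) = \frac{45 \left(-3\right)^{n}}{8} - \frac{n}{2} + \frac{3}{8}.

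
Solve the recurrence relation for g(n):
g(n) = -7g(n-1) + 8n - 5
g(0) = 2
First-order linear with linear forcing.
Homogeneous solution: g_h(n) = A·(-7)^n.
Try particular g_p(n) = pn + q. Substituting:
  pn + q = -7(p(n-1) + q) + 8n - 5.
Matching the n-coefficient: p = -7p + 8 ⇒ p = 1.
Matching constants: q = 7p - 7q - 5 ⇒ q = \frac{1}{4}.
General: g(n) = A·(-7)^n + n + \frac{1}{4}.
Apply g(0) = 2: A + \frac{1}{4} = 2 ⇒ A = \frac{7}{4}.
So g(n) = \frac{7 \left(-7\right)^{n}}{4} + n + \frac{1}{4}.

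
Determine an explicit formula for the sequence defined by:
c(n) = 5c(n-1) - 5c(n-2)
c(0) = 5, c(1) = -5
Characteristic equation: x² - 5x + 5 = 0.
Discriminant Δ = (5)² + 4·(-5) = 5.
Roots r₁,₂ = (5 ± √5)/2, so r₁ = \frac{\sqrt{5}}{2} + \frac{5}{2}, r₂ = \frac{5}{2} - \frac{\sqrt{5}}{2}.
General solution: c(n) = A·r₁^n + B·r₂^n.
From the initial conditions, A + B = 5 and r₁A + r₂B = -5.
Since r₁ - r₂ = √5: A = (-5 - (5)r₂)/√5 = \frac{5}{2} - \frac{7 \sqrt{5}}{2}, and B = 5 - A = \frac{5}{2} + \frac{7 \sqrt{5}}{2}.
So c(n) = \left(\frac{5}{2} - \frac{7 \sqrt{5}}{2}\right)\left(\frac{\sqrt{5}}{2} + \frac{5}{2}\right)^n + \left(\frac{5}{2} + \frac{7 \sqrt{5}}{2}\right)\left(\frac{5}{2} - \frac{\sqrt{5}}{2}\right)^n.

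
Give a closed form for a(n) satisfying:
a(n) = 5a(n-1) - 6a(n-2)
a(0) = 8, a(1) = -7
Characteristic equation: x² - 5x + 6 = 0, which factors as (x - (3))(x - (2)) = 0.
Roots r₁ = 3, r₂ = 2 (distinct).
General solution: a(n) = A·(3)^n + B·(2)^n.
From a(0) = 8: A + B = 8.
From a(1) = -7: 3A + 2B = -7.
Solving: A = -23, B = 31.
So a(n) = 31 \cdot 2^{n} - 23 \cdot 3^{n}.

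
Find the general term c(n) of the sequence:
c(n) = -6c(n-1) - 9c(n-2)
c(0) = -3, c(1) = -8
Characteristic equation: x² + 6x + 9 = 0, which is (x - (-3))².
Repeated root r = -3.
General solution: c(n) = (A + Bn)·(-3)^n.
From c(0) = -3: A = -3.
From c(1) = -8: (A + B)·(-3) = -8 ⇒ B = \frac{17}{3}.
So c(n) = \left(\frac{17 n}{3} - 3\right) \cdot (-3)^n.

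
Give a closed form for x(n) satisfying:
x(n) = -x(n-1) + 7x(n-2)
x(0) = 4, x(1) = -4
Characteristic equation: x² + x - 7 = 0.
Discriminant Δ = (-1)² + 4·(7) = 29.
Roots r₁,₂ = (-1 ± √29)/2, so r₁ = - \frac{1}{2} + \frac{\sqrt{29}}{2}, r₂ = - \frac{\sqrt{29}}{2} - \frac{1}{2}.
General solution: x(n) = A·r₁^n + B·r₂^n.
From the initial conditions, A + B = 4 and r₁A + r₂B = -4.
Since r₁ - r₂ = √29: A = (-4 - (4)r₂)/√29 = 2 - \frac{2 \sqrt{29}}{29}, and B = 4 - A = \frac{2 \sqrt{29}}{29} + 2.
So x(n) = \left(2 - \frac{2 \sqrt{29}}{29}\right)\left(- \frac{1}{2} + \frac{\sqrt{29}}{2}\right)^n + \left(\frac{2 \sqrt{29}}{29} + 2\right)\left(- \frac{\sqrt{29}}{2} - \frac{1}{2}\right)^n.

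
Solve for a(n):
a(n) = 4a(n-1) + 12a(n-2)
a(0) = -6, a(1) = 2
Characteristic equation: x² - 4x - 12 = 0, which factors as (x - (-2))(x - (6)) = 0.
Roots r₁ = -2, r₂ = 6 (distinct).
General solution: a(n) = A·(-2)^n + B·(6)^n.
From a(0) = -6: A + B = -6.
From a(1) = 2: -2A + 6B = 2.
Solving: A = - \frac{19}{4}, B = - \frac{5}{4}.
So a(n) = - \frac{19 \left(-2\right)^{n}}{4} - \frac{5 \cdot 6^{n}}{4}.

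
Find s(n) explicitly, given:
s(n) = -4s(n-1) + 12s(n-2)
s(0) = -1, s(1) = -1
Characteristic equation: x² + 4x - 12 = 0, which factors as (x - (2))(x - (-6)) = 0.
Roots r₁ = 2, r₂ = -6 (distinct).
General solution: s(n) = A·(2)^n + B·(-6)^n.
From s(0) = -1: A + B = -1.
From s(1) = -1: 2A - 6B = -1.
Solving: A = - \frac{7}{8}, B = - \frac{1}{8}.
So s(n) = - \frac{\left(-6\right)^{n}}{8} - \frac{7 \cdot 2^{n}}{8}.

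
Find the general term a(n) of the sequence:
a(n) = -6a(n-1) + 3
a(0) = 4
First-order linear non-homogeneous.
Homogeneous solution: a_h(n) = A·(-6)^n.
Try constant particular solution a_p = K: K = -6K + 3 ⇒ K = \frac{3}{7}.
General: a(n) = A·(-6)^n + \frac{3}{7}.
Apply a(0) = 4: A + \frac{3}{7} = 4 ⇒ A = \frac{25}{7}.
So a(n) = \frac{25 \left(-6\right)^{n}}{7} + \frac{3}{7}.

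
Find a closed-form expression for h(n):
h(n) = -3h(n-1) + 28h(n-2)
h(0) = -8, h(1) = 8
Characteristic equation: x² + 3x - 28 = 0, which factors as (x - (-7))(x - (4)) = 0.
Roots r₁ = -7, r₂ = 4 (distinct).
General solution: h(n) = A·(-7)^n + B·(4)^n.
From h(0) = -8: A + B = -8.
From h(1) = 8: -7A + 4B = 8.
Solving: A = - \frac{40}{11}, B = - \frac{48}{11}.
So h(n) = - \frac{40 \left(-7\right)^{n}}{11} - \frac{48 \cdot 4^{n}}{11}.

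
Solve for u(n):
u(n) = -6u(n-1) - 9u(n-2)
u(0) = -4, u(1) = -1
Characteristic equation: x² + 6x + 9 = 0, which is (x - (-3))².
Repeated root r = -3.
General solution: u(n) = (A + Bn)·(-3)^n.
From u(0) = -4: A = -4.
From u(1) = -1: (A + B)·(-3) = -1 ⇒ B = \frac{13}{3}.
So u(n) = \left(\frac{13 n}{3} - 4\right) \cdot (-3)^n.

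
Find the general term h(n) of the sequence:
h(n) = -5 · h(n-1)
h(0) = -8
Pure geometric recurrence with ratio -5.
By induction h(n) = h(0) · (-5)^n = - 8 \left(-5\right)^{n}.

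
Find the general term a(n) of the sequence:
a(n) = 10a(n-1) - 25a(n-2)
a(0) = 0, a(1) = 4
Characteristic equation: x² - 10x + 25 = 0, which is (x - (5))².
Repeated root r = 5.
General solution: a(n) = (A + Bn)·(5)^n.
From a(0) = 0: A = 0.
From a(1) = 4: (A + B)·(5) = 4 ⇒ B = \frac{4}{5}.
So a(n) = \left(\frac{4 n}{5}\right) \cdot (5)^n.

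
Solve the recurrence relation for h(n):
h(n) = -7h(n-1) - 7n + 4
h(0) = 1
First-order linear with linear forcing.
Homogeneous solution: h_h(n) = A·(-7)^n.
Try particular h_p(n) = pn + q. Substituting:
  pn + q = -7(p(n-1) + q) - 7n + 4.
Matching the n-coefficient: p = -7p - 7 ⇒ p = - \frac{7}{8}.
Matching constants: q = 7p - 7q + 4 ⇒ q = - \frac{17}{64}.
General: h(n) = A·(-7)^n - \frac{7 n}{8} - \frac{17}{64}.
Apply h(0) = 1: A - \frac{17}{64} = 1 ⇒ A = \frac{81}{64}.
So h(n) = \frac{81 \left(-7\right)^{n}}{64} - \frac{7 n}{8} - \frac{17}{64}.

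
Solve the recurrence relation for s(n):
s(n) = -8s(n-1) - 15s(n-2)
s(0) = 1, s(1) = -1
Characteristic equation: x² + 8x + 15 = 0, which factors as (x - (-3))(x - (-5)) = 0.
Roots r₁ = -3, r₂ = -5 (distinct).
General solution: s(n) = A·(-3)^n + B·(-5)^n.
From s(0) = 1: A + B = 1.
From s(1) = -1: -3A - 5B = -1.
Solving: A = 2, B = -1.
So s(n) = 2 \left(-3\right)^{n} - \left(-5\right)^{n}.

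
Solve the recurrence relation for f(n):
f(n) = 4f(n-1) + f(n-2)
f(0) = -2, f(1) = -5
Characteristic equation: x² - 4x - 1 = 0.
Discriminant Δ = (4)² + 4·(1) = 20.
Roots r₁,₂ = (4 ± √20)/2, so r₁ = 2 + \sqrt{5}, r₂ = 2 - \sqrt{5}.
General solution: f(n) = A·r₁^n + B·r₂^n.
From the initial conditions, A + B = -2 and r₁A + r₂B = -5.
Since r₁ - r₂ = √20: A = (-5 - (-2)r₂)/√20 = -1 - \frac{\sqrt{5}}{10}, and B = -2 - A = -1 + \frac{\sqrt{5}}{10}.
So f(n) = \left(-1 - \frac{\sqrt{5}}{10}\right)\left(2 + \sqrt{5}\right)^n + \left(-1 + \frac{\sqrt{5}}{10}\right)\left(2 - \sqrt{5}\right)^n.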